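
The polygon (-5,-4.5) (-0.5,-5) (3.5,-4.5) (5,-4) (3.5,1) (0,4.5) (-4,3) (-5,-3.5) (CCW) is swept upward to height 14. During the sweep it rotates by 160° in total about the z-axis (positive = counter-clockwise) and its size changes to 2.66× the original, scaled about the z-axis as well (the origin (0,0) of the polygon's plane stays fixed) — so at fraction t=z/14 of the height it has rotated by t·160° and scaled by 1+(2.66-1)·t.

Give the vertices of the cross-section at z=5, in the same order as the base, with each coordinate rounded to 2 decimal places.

Cross-section at z=5: (1.70,-10.58) (6.26,-4.99) (9.05,0.79) (9.67,3.23) (1.69,5.55) (-6.02,3.89) (-7.47,-2.76) (0.36,-9.71)

t = z/height = 5/14 = 0.357143
s = 1 + (scale-1)·z/height = 1 + (2.66-1)·5/14 = 1.592857
θ = twist·z/height = 160°·5/14 = 57.1429° = 0.997331 rad
cos θ = 0.542546, sin θ = 0.840026 (intermediates below are computed at full precision and shown rounded to 5 d.p.)
v1: (-5,-4.5) → rotate → (1.06739,-6.64159) → ×s → (1.70019,-10.57910) → (1.70,-10.58)
v2: (-0.5,-5) → rotate → (3.92886,-3.13274) → ×s → (6.25811,-4.99001) → (6.26,-4.99)
v3: (3.5,-4.5) → rotate → (5.67903,0.49863) → ×s → (9.04588,0.79425) → (9.05,0.79)
v4: (5,-4) → rotate → (6.07284,2.02994) → ×s → (9.67316,3.23341) → (9.67,3.23)
v5: (3.5,1) → rotate → (1.05889,3.48264) → ×s → (1.68665,5.54734) → (1.69,5.55)
v6: (0,4.5) → rotate → (-3.78012,2.44146) → ×s → (-6.02119,3.88889) → (-6.02,3.89)
v7: (-4,3) → rotate → (-4.69026,-1.73246) → ×s → (-7.47092,-2.75957) → (-7.47,-2.76)
v8: (-5,-3.5) → rotate → (0.22736,-6.09904) → ×s → (0.36215,-9.71490) → (0.36,-9.71)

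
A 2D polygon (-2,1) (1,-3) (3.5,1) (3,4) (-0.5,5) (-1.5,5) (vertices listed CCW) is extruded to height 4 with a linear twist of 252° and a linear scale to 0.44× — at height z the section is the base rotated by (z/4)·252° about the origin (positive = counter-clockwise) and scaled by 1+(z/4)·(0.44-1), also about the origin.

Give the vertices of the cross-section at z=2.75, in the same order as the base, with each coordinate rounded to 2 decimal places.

Cross-section at z=2.75: (1.15,-0.76) (-0.39,1.90) (-2.21,-0.36) (-2.12,-2.23) (-0.06,-3.09) (0.55,-3.16)

t = z/height = 2.75/4 = 0.6875
s = 1 + (scale-1)·z/height = 1 + (0.44-1)·2.75/4 = 0.615000
θ = twist·z/height = 252°·2.75/4 = 173.2500° = 3.023783 rad
cos θ = -0.993068, sin θ = 0.117537 (intermediates below are computed at full precision and shown rounded to 5 d.p.)
v1: (-2,1) → rotate → (1.86860,-1.22814) → ×s → (1.14919,-0.75531) → (1.15,-0.76)
v2: (1,-3) → rotate → (-0.64046,3.09674) → ×s → (-0.39388,1.90450) → (-0.39,1.90)
v3: (3.5,1) → rotate → (-3.59328,-0.58169) → ×s → (-2.20987,-0.35774) → (-2.21,-0.36)
v4: (3,4) → rotate → (-3.44935,-3.61966) → ×s → (-2.12135,-2.22609) → (-2.12,-2.23)
v5: (-0.5,5) → rotate → (-0.09115,-5.02411) → ×s → (-0.05606,-3.08983) → (-0.06,-3.09)
v6: (-1.5,5) → rotate → (0.90192,-5.14165) → ×s → (0.55468,-3.16211) → (0.55,-3.16)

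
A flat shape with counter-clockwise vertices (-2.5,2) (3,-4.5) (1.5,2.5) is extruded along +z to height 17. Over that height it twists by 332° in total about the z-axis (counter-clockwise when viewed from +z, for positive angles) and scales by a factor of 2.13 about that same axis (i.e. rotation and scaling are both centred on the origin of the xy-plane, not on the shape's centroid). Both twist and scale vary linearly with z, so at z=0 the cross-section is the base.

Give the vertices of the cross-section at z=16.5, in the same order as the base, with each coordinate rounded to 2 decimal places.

t = z/height = 16.5/17 = 0.970588
s = 1 + (scale-1)·z/height = 1 + (2.13-1)·16.5/17 = 2.096765
θ = twist·z/height = 332°·16.5/17 = 322.2353° = 5.624067 rad
cos θ = 0.790532, sin θ = -0.612420 (intermediates below are computed at full precision and shown rounded to 5 d.p.)
v1: (-2.5,2) → rotate → (-0.75149,3.11212) → ×s → (-1.57570,6.52537) → (-1.58,6.53)
v2: (3,-4.5) → rotate → (-0.38429,-5.39466) → ×s → (-0.80577,-11.31133) → (-0.81,-11.31)
v3: (1.5,2.5) → rotate → (2.71685,1.05770) → ×s → (5.69659,2.21775) → (5.70,2.22)

Cross-section at z=16.5: (-1.58,6.53) (-0.81,-11.31) (5.70,2.22)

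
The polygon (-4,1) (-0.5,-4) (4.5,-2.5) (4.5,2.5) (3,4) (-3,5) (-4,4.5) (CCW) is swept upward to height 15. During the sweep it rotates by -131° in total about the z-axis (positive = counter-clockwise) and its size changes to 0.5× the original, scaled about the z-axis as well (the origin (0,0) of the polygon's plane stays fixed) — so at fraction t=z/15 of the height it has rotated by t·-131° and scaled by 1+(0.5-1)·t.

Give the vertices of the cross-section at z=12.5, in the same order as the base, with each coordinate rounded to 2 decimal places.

Cross-section at z=12.5: (1.32,2.01) (-2.11,1.04) (-2.24,-2.00) (0.52,-2.96) (1.63,-2.42) (3.33,0.70) (3.25,1.34)

t = z/height = 12.5/15 = 0.833333
s = 1 + (scale-1)·z/height = 1 + (0.5-1)·12.5/15 = 0.583333
θ = twist·z/height = -131°·12.5/15 = -109.1667° = -1.905318 rad
cos θ = -0.328317, sin θ = -0.944568 (intermediates below are computed at full precision and shown rounded to 5 d.p.)
v1: (-4,1) → rotate → (2.25784,3.44995) → ×s → (1.31707,2.01247) → (1.32,2.01)
v2: (-0.5,-4) → rotate → (-3.61411,1.78555) → ×s → (-2.10823,1.04157) → (-2.11,1.04)
v3: (4.5,-2.5) → rotate → (-3.83885,-3.42976) → ×s → (-2.23933,-2.00069) → (-2.24,-2.00)
v4: (4.5,2.5) → rotate → (0.88399,-5.07135) → ×s → (0.51566,-2.95829) → (0.52,-2.96)
v5: (3,4) → rotate → (2.79332,-4.14697) → ×s → (1.62944,-2.41907) → (1.63,-2.42)
v6: (-3,5) → rotate → (5.70779,1.19212) → ×s → (3.32954,0.69540) → (3.33,0.70)
v7: (-4,4.5) → rotate → (5.56382,2.30084) → ×s → (3.24556,1.34216) → (3.25,1.34)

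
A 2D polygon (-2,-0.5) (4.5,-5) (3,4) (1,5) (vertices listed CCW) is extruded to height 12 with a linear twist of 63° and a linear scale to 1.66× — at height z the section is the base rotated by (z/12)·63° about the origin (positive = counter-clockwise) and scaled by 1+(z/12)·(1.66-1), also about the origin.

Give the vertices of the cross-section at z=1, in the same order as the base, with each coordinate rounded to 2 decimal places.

Cross-section at z=1: (-2.05,-0.72) (5.21,-4.82) (2.77,4.49) (0.57,5.35)

t = z/height = 1/12 = 0.0833333
s = 1 + (scale-1)·z/height = 1 + (1.66-1)·1/12 = 1.055000
θ = twist·z/height = 63°·1/12 = 5.2500° = 0.091630 rad
cos θ = 0.995805, sin θ = 0.091502 (intermediates below are computed at full precision and shown rounded to 5 d.p.)
v1: (-2,-0.5) → rotate → (-1.94586,-0.68091) → ×s → (-2.05288,-0.71836) → (-2.05,-0.72)
v2: (4.5,-5) → rotate → (4.93863,-4.56727) → ×s → (5.21025,-4.81847) → (5.21,-4.82)
v3: (3,4) → rotate → (2.62141,4.25772) → ×s → (2.76559,4.49190) → (2.77,4.49)
v4: (1,5) → rotate → (0.53830,5.07053) → ×s → (0.56790,5.34941) → (0.57,5.35)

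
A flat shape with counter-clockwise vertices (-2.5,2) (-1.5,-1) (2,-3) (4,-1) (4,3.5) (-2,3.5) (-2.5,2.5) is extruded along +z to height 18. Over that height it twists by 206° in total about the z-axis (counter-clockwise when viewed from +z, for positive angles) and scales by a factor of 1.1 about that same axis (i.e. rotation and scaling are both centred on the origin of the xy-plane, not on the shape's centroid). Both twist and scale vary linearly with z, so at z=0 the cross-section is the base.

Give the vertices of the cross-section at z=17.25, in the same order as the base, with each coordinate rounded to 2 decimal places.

t = z/height = 17.25/18 = 0.958333
s = 1 + (scale-1)·z/height = 1 + (1.1-1)·17.25/18 = 1.095833
θ = twist·z/height = 206°·17.25/18 = 197.4167° = 3.445571 rad
cos θ = -0.954153, sin θ = -0.299318 (intermediates below are computed at full precision and shown rounded to 5 d.p.)
v1: (-2.5,2) → rotate → (2.98402,-1.16001) → ×s → (3.26999,-1.27118) → (3.27,-1.27)
v2: (-1.5,-1) → rotate → (1.13191,1.40313) → ×s → (1.24039,1.53760) → (1.24,1.54)
v3: (2,-3) → rotate → (-2.80626,2.26382) → ×s → (-3.07520,2.48077) → (-3.08,2.48)
v4: (4,-1) → rotate → (-4.11593,-0.24312) → ×s → (-4.51038,-0.26642) → (-4.51,-0.27)
v5: (4,3.5) → rotate → (-2.76900,-4.53681) → ×s → (-3.03436,-4.97159) → (-3.03,-4.97)
v6: (-2,3.5) → rotate → (2.95592,-2.74090) → ×s → (3.23920,-3.00357) → (3.24,-3.00)
v7: (-2.5,2.5) → rotate → (3.13368,-1.63709) → ×s → (3.43399,-1.79397) → (3.43,-1.79)

Cross-section at z=17.25: (3.27,-1.27) (1.24,1.54) (-3.08,2.48) (-4.51,-0.27) (-3.03,-4.97) (3.24,-3.00) (3.43,-1.79)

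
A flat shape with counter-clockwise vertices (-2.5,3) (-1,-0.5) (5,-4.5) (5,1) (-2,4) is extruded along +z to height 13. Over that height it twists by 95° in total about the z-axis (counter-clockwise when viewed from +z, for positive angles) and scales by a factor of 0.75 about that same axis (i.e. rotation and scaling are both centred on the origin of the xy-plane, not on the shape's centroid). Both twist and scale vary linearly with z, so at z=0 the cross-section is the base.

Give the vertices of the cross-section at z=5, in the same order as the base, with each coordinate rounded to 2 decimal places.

Cross-section at z=5: (-3.43,0.83) (-0.46,-0.90) (6.05,-0.58) (3.09,3.42) (-3.60,1.83)

t = z/height = 5/13 = 0.384615
s = 1 + (scale-1)·z/height = 1 + (0.75-1)·5/13 = 0.903846
θ = twist·z/height = 95°·5/13 = 36.5385° = 0.637716 rad
cos θ = 0.803457, sin θ = 0.595362 (intermediates below are computed at full precision and shown rounded to 5 d.p.)
v1: (-2.5,3) → rotate → (-3.79473,0.92197) → ×s → (-3.42985,0.83332) → (-3.43,0.83)
v2: (-1,-0.5) → rotate → (-0.50578,-0.99709) → ×s → (-0.45714,-0.90122) → (-0.46,-0.90)
v3: (5,-4.5) → rotate → (6.69642,-0.63875) → ×s → (6.05253,-0.57733) → (6.05,-0.58)
v4: (5,1) → rotate → (3.42192,3.78027) → ×s → (3.09289,3.41678) → (3.09,3.42)
v5: (-2,4) → rotate → (-3.98836,2.02311) → ×s → (-3.60487,1.82858) → (-3.60,1.83)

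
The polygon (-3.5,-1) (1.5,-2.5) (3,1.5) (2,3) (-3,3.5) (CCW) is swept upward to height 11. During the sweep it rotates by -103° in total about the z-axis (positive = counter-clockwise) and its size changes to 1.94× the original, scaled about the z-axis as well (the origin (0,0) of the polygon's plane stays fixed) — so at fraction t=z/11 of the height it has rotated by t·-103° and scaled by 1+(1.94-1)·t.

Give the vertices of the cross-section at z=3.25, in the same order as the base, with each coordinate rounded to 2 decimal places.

Cross-section at z=3.25: (-4.50,1.16) (0.03,-3.73) (4.28,-0.29) (4.14,2.01) (-1.04,5.80)

t = z/height = 3.25/11 = 0.295455
s = 1 + (scale-1)·z/height = 1 + (1.94-1)·3.25/11 = 1.277727
θ = twist·z/height = -103°·3.25/11 = -30.4318° = -0.531135 rad
cos θ = 0.862233, sin θ = -0.506513 (intermediates below are computed at full precision and shown rounded to 5 d.p.)
v1: (-3.5,-1) → rotate → (-3.52433,0.91056) → ×s → (-4.50313,1.16345) → (-4.50,1.16)
v2: (1.5,-2.5) → rotate → (0.02707,-2.91535) → ×s → (0.03458,-3.72502) → (0.03,-3.73)
v3: (3,1.5) → rotate → (3.34647,-0.22619) → ×s → (4.27587,-0.28901) → (4.28,-0.29)
v4: (2,3) → rotate → (3.24400,1.57367) → ×s → (4.14495,2.01072) → (4.14,2.01)
v5: (-3,3.5) → rotate → (-0.81390,4.53735) → ×s → (-1.03995,5.79750) → (-1.04,5.80)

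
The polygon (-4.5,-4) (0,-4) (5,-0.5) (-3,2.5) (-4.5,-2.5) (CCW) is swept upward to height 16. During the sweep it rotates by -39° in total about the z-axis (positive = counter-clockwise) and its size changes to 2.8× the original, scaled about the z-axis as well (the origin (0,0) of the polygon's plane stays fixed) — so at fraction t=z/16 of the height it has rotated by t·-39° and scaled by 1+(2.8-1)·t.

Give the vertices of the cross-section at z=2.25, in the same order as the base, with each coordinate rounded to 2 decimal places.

t = z/height = 2.25/16 = 0.140625
s = 1 + (scale-1)·z/height = 1 + (2.8-1)·2.25/16 = 1.253125
θ = twist·z/height = -39°·2.25/16 = -5.4844° = -0.095720 rad
cos θ = 0.995422, sin θ = -0.095574 (intermediates below are computed at full precision and shown rounded to 5 d.p.)
v1: (-4.5,-4) → rotate → (-4.86170,-3.55160) → ×s → (-6.09231,-4.45060) → (-6.09,-4.45)
v2: (0,-4) → rotate → (-0.38230,-3.98169) → ×s → (-0.47907,-4.98955) → (-0.48,-4.99)
v3: (5,-0.5) → rotate → (4.92932,-0.97558) → ×s → (6.17706,-1.22253) → (6.18,-1.22)
v4: (-3,2.5) → rotate → (-2.74733,2.77528) → ×s → (-3.44275,3.47777) → (-3.44,3.48)
v5: (-4.5,-2.5) → rotate → (-4.71834,-2.05847) → ×s → (-5.91266,-2.57952) → (-5.91,-2.58)

Cross-section at z=2.25: (-6.09,-4.45) (-0.48,-4.99) (6.18,-1.22) (-3.44,3.48) (-5.91,-2.58)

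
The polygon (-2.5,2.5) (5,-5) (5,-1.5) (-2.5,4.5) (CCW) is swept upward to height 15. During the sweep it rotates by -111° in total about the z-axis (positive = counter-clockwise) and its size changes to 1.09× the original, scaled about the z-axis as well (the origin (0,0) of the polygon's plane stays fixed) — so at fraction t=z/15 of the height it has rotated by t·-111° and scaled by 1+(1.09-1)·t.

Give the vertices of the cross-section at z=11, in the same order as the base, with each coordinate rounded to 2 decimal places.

Cross-section at z=11: (2.24,3.03) (-4.47,-6.07) (-0.78,-5.51) (4.34,3.35)

t = z/height = 11/15 = 0.733333
s = 1 + (scale-1)·z/height = 1 + (1.09-1)·11/15 = 1.066000
θ = twist·z/height = -111°·11/15 = -81.4000° = -1.420698 rad
cos θ = 0.149535, sin θ = -0.988756 (intermediates below are computed at full precision and shown rounded to 5 d.p.)
v1: (-2.5,2.5) → rotate → (2.09805,2.84573) → ×s → (2.23652,3.03355) → (2.24,3.03)
v2: (5,-5) → rotate → (-4.19611,-5.69146) → ×s → (-4.47305,-6.06709) → (-4.47,-6.07)
v3: (5,-1.5) → rotate → (-0.73546,-5.16808) → ×s → (-0.78400,-5.50918) → (-0.78,-5.51)
v4: (-2.5,4.5) → rotate → (4.07557,3.14480) → ×s → (4.34455,3.35236) → (4.34,3.35)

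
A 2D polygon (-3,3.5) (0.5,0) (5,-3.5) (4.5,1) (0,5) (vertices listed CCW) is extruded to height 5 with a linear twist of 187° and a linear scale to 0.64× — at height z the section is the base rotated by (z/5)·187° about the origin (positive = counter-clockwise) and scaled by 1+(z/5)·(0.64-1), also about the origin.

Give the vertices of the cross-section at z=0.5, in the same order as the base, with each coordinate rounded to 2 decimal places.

Cross-section at z=0.5: (-3.82,2.27) (0.46,0.15) (5.65,-1.65) (3.80,2.30) (-1.55,4.57)

t = z/height = 0.5/5 = 0.1
s = 1 + (scale-1)·z/height = 1 + (0.64-1)·0.5/5 = 0.964000
θ = twist·z/height = 187°·0.5/5 = 18.7000° = 0.326377 rad
cos θ = 0.947210, sin θ = 0.320613 (intermediates below are computed at full precision and shown rounded to 5 d.p.)
v1: (-3,3.5) → rotate → (-3.96378,2.35340) → ×s → (-3.82108,2.26867) → (-3.82,2.27)
v2: (0.5,0) → rotate → (0.47361,0.16031) → ×s → (0.45656,0.15454) → (0.46,0.15)
v3: (5,-3.5) → rotate → (5.85820,-1.71217) → ×s → (5.64730,-1.65053) → (5.65,-1.65)
v4: (4.5,1) → rotate → (3.94183,2.38997) → ×s → (3.79993,2.30393) → (3.80,2.30)
v5: (0,5) → rotate → (-1.60306,4.73605) → ×s → (-1.54535,4.56555) → (-1.55,4.57)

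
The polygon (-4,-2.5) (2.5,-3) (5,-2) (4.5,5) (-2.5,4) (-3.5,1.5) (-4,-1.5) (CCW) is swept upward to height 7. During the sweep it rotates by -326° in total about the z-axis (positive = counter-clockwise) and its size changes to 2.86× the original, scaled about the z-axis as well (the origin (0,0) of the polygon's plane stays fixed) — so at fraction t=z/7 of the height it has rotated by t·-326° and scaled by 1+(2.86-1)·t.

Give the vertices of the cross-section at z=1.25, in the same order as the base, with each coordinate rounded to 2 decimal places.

t = z/height = 1.25/7 = 0.178571
s = 1 + (scale-1)·z/height = 1 + (2.86-1)·1.25/7 = 1.332143
θ = twist·z/height = -326°·1.25/7 = -58.2143° = -1.016031 rad
cos θ = 0.526744, sin θ = -0.850024 (intermediates below are computed at full precision and shown rounded to 5 d.p.)
v1: (-4,-2.5) → rotate → (-4.23204,2.08324) → ×s → (-5.63768,2.77517) → (-5.64,2.78)
v2: (2.5,-3) → rotate → (-1.23321,-3.70529) → ×s → (-1.64282,-4.93598) → (-1.64,-4.94)
v3: (5,-2) → rotate → (0.93367,-5.30361) → ×s → (1.24378,-7.06516) → (1.24,-7.07)
v4: (4.5,5) → rotate → (6.62047,-1.19139) → ×s → (8.81941,-1.58710) → (8.82,-1.59)
v5: (-2.5,4) → rotate → (2.08324,4.23204) → ×s → (2.77517,5.63768) → (2.78,5.64)
v6: (-3.5,1.5) → rotate → (-0.56857,3.76520) → ×s → (-0.75741,5.01578) → (-0.76,5.02)
v7: (-4,-1.5) → rotate → (-3.38201,2.60998) → ×s → (-4.50532,3.47687) → (-4.51,3.48)

Cross-section at z=1.25: (-5.64,2.78) (-1.64,-4.94) (1.24,-7.07) (8.82,-1.59) (2.78,5.64) (-0.76,5.02) (-4.51,3.48)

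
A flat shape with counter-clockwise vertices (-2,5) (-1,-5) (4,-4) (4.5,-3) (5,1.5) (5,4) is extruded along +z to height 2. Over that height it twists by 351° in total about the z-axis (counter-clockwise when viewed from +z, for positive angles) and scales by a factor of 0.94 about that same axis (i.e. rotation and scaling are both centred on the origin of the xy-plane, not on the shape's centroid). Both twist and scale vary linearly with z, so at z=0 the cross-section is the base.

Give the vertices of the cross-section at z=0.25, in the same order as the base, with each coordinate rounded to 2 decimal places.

t = z/height = 0.25/2 = 0.125
s = 1 + (scale-1)·z/height = 1 + (0.94-1)·0.25/2 = 0.992500
θ = twist·z/height = 351°·0.25/2 = 43.8750° = 0.765763 rad
cos θ = 0.720854, sin θ = 0.693087 (intermediates below are computed at full precision and shown rounded to 5 d.p.)
v1: (-2,5) → rotate → (-4.90714,2.21809) → ×s → (-4.87034,2.20146) → (-4.87,2.20)
v2: (-1,-5) → rotate → (2.74458,-4.29736) → ×s → (2.72400,-4.26513) → (2.72,-4.27)
v3: (4,-4) → rotate → (5.65576,-0.11106) → ×s → (5.61335,-0.11023) → (5.61,-0.11)
v4: (4.5,-3) → rotate → (5.32310,0.95633) → ×s → (5.28318,0.94916) → (5.28,0.95)
v5: (5,1.5) → rotate → (2.56464,4.54672) → ×s → (2.54540,4.51262) → (2.55,4.51)
v6: (5,4) → rotate → (0.83192,6.34885) → ×s → (0.82568,6.30123) → (0.83,6.30)

Cross-section at z=0.25: (-4.87,2.20) (2.72,-4.27) (5.61,-0.11) (5.28,0.95) (2.55,4.51) (0.83,6.30)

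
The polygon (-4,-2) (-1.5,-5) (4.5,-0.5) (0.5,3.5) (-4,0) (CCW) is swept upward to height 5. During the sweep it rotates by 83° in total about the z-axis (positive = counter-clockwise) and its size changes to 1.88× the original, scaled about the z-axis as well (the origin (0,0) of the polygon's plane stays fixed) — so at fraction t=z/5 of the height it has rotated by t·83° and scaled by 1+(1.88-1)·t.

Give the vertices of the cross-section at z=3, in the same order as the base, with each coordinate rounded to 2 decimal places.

Cross-section at z=3: (-1.61,-6.64) (4.36,-6.68) (5.02,4.76) (-3.59,4.04) (-3.95,-4.67)

t = z/height = 3/5 = 0.6
s = 1 + (scale-1)·z/height = 1 + (1.88-1)·3/5 = 1.528000
θ = twist·z/height = 83°·3/5 = 49.8000° = 0.869174 rad
cos θ = 0.645458, sin θ = 0.763796 (intermediates below are computed at full precision and shown rounded to 5 d.p.)
v1: (-4,-2) → rotate → (-1.05424,-4.34610) → ×s → (-1.61088,-6.64084) → (-1.61,-6.64)
v2: (-1.5,-5) → rotate → (2.85079,-4.37298) → ×s → (4.35601,-6.68192) → (4.36,-6.68)
v3: (4.5,-0.5) → rotate → (3.28646,3.11435) → ×s → (5.02171,4.75873) → (5.02,4.76)
v4: (0.5,3.5) → rotate → (-2.35056,2.64100) → ×s → (-3.59165,4.03545) → (-3.59,4.04)
v5: (-4,0) → rotate → (-2.58183,-3.05518) → ×s → (-3.94504,-4.66832) → (-3.95,-4.67)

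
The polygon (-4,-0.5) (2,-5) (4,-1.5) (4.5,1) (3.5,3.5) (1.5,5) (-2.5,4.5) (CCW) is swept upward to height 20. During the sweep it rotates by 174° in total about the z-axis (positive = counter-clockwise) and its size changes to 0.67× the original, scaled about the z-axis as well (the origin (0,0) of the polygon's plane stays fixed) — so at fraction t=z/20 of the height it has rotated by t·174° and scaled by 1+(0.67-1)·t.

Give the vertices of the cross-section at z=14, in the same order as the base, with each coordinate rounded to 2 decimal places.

t = z/height = 14/20 = 0.7
s = 1 + (scale-1)·z/height = 1 + (0.67-1)·14/20 = 0.769000
θ = twist·z/height = 174°·14/20 = 121.8000° = 2.125811 rad
cos θ = -0.526956, sin θ = 0.849893 (intermediates below are computed at full precision and shown rounded to 5 d.p.)
v1: (-4,-0.5) → rotate → (2.53277,-3.13609) → ×s → (1.94770,-2.41166) → (1.95,-2.41)
v2: (2,-5) → rotate → (3.19555,4.33456) → ×s → (2.45738,3.33328) → (2.46,3.33)
v3: (4,-1.5) → rotate → (-0.83298,4.19000) → ×s → (-0.64056,3.22211) → (-0.64,3.22)
v4: (4.5,1) → rotate → (-3.22119,3.29756) → ×s → (-2.47710,2.53582) → (-2.48,2.54)
v5: (3.5,3.5) → rotate → (-4.81897,1.13028) → ×s → (-3.70579,0.86918) → (-3.71,0.87)
v6: (1.5,5) → rotate → (-5.03990,-1.35994) → ×s → (-3.87568,-1.04579) → (-3.88,-1.05)
v7: (-2.5,4.5) → rotate → (-2.50713,-4.49603) → ×s → (-1.92798,-3.45745) → (-1.93,-3.46)

Cross-section at z=14: (1.95,-2.41) (2.46,3.33) (-0.64,3.22) (-2.48,2.54) (-3.71,0.87) (-3.88,-1.05) (-1.93,-3.46)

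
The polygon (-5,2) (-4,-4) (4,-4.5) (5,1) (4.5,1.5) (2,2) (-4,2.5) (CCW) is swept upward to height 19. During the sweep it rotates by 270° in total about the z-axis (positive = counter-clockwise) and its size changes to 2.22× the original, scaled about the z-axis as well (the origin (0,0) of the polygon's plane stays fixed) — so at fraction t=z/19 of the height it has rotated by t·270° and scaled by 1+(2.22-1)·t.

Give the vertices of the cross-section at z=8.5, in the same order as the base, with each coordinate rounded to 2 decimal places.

t = z/height = 8.5/19 = 0.447368
s = 1 + (scale-1)·z/height = 1 + (2.22-1)·8.5/19 = 1.545789
θ = twist·z/height = 270°·8.5/19 = 120.7895° = 2.108174 rad
cos θ = -0.511885, sin θ = 0.859054 (intermediates below are computed at full precision and shown rounded to 5 d.p.)
v1: (-5,2) → rotate → (0.84132,-5.31904) → ×s → (1.30050,-8.22212) → (1.30,-8.22)
v2: (-4,-4) → rotate → (5.48376,-1.38868) → ×s → (8.47673,-2.14660) → (8.48,-2.15)
v3: (4,-4.5) → rotate → (1.81820,5.73970) → ×s → (2.81056,8.87237) → (2.81,8.87)
v4: (5,1) → rotate → (-3.41848,3.78338) → ×s → (-5.28425,5.84832) → (-5.28,5.85)
v5: (4.5,1.5) → rotate → (-3.59206,3.09792) → ×s → (-5.55257,4.78872) → (-5.55,4.79)
v6: (2,2) → rotate → (-2.74188,0.69434) → ×s → (-4.23837,1.07330) → (-4.24,1.07)
v7: (-4,2.5) → rotate → (-0.10009,-4.71593) → ×s → (-0.15473,-7.28983) → (-0.15,-7.29)

Cross-section at z=8.5: (1.30,-8.22) (8.48,-2.15) (2.81,8.87) (-5.28,5.85) (-5.55,4.79) (-4.24,1.07) (-0.15,-7.29)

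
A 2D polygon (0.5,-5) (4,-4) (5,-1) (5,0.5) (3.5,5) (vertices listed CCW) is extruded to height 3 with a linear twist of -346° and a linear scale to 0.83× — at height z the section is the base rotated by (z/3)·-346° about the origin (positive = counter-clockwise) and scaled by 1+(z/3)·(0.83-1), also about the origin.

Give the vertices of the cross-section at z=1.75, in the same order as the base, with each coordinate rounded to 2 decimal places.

t = z/height = 1.75/3 = 0.583333
s = 1 + (scale-1)·z/height = 1 + (0.83-1)·1.75/3 = 0.900833
θ = twist·z/height = -346°·1.75/3 = -201.8333° = -3.522656 rad
cos θ = -0.928270, sin θ = 0.371908 (intermediates below are computed at full precision and shown rounded to 5 d.p.)
v1: (0.5,-5) → rotate → (1.39540,4.82730) → ×s → (1.25703,4.34859) → (1.26,4.35)
v2: (4,-4) → rotate → (-2.22545,5.20071) → ×s → (-2.00476,4.68497) → (-2.00,4.68)
v3: (5,-1) → rotate → (-4.26944,2.78781) → ×s → (-3.84605,2.51135) → (-3.85,2.51)
v4: (5,0.5) → rotate → (-4.82730,1.39540) → ×s → (-4.34859,1.25703) → (-4.35,1.26)
v5: (3.5,5) → rotate → (-5.10848,-3.33967) → ×s → (-4.60189,-3.00849) → (-4.60,-3.01)

Cross-section at z=1.75: (1.26,4.35) (-2.00,4.68) (-3.85,2.51) (-4.35,1.26) (-4.60,-3.01)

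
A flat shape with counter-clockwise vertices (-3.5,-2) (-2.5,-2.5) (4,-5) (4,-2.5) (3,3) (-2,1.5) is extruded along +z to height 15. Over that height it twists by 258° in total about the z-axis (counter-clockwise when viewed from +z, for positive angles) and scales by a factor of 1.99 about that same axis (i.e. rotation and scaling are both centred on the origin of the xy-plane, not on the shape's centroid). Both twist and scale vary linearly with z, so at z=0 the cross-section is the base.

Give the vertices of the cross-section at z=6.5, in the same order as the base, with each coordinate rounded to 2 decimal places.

Cross-section at z=6.5: (4.51,-3.58) (4.64,-1.99) (4.51,7.96) (1.19,6.63) (-5.57,2.39) (-0.93,-3.45)

t = z/height = 6.5/15 = 0.433333
s = 1 + (scale-1)·z/height = 1 + (1.99-1)·6.5/15 = 1.429000
θ = twist·z/height = 258°·6.5/15 = 111.8000° = 1.951278 rad
cos θ = -0.371368, sin θ = 0.928486 (intermediates below are computed at full precision and shown rounded to 5 d.p.)
v1: (-3.5,-2) → rotate → (3.15676,-2.50696) → ×s → (4.51101,-3.58245) → (4.51,-3.58)
v2: (-2.5,-2.5) → rotate → (3.24963,-1.39279) → ×s → (4.64373,-1.99030) → (4.64,-1.99)
v3: (4,-5) → rotate → (3.15696,5.57078) → ×s → (4.51129,7.96065) → (4.51,7.96)
v4: (4,-2.5) → rotate → (0.83574,4.64236) → ×s → (1.19428,6.63394) → (1.19,6.63)
v5: (3,3) → rotate → (-3.89956,1.67135) → ×s → (-5.57247,2.38836) → (-5.57,2.39)
v6: (-2,1.5) → rotate → (-0.64999,-2.41402) → ×s → (-0.92884,-3.44964) → (-0.93,-3.45)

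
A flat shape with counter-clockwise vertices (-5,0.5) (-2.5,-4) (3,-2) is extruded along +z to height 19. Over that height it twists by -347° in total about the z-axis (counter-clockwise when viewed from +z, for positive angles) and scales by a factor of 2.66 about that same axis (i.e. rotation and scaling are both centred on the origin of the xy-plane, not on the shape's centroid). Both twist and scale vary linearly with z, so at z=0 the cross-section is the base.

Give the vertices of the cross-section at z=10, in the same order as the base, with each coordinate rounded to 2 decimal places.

Cross-section at z=10: (9.32,-1.37) (5.02,7.27) (-5.44,4.00)

t = z/height = 10/19 = 0.526316
s = 1 + (scale-1)·z/height = 1 + (2.66-1)·10/19 = 1.873684
θ = twist·z/height = -347°·10/19 = -182.6316° = -3.187522 rad
cos θ = -0.998945, sin θ = 0.045914 (intermediates below are computed at full precision and shown rounded to 5 d.p.)
v1: (-5,0.5) → rotate → (4.97177,-0.72904) → ×s → (9.31553,-1.36599) → (9.32,-1.37)
v2: (-2.5,-4) → rotate → (2.68102,3.88100) → ×s → (5.02338,7.27176) → (5.02,7.27)
v3: (3,-2) → rotate → (-2.90501,2.13563) → ×s → (-5.44307,4.00150) → (-5.44,4.00)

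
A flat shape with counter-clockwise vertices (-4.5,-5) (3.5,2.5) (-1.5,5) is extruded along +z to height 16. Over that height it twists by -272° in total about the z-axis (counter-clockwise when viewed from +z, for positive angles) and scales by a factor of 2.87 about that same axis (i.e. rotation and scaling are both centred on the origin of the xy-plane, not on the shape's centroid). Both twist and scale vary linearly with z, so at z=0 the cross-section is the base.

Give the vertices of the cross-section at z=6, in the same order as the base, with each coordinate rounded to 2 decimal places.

t = z/height = 6/16 = 0.375
s = 1 + (scale-1)·z/height = 1 + (2.87-1)·6/16 = 1.701250
θ = twist·z/height = -272°·6/16 = -102.0000° = -1.780236 rad
cos θ = -0.207912, sin θ = -0.978148 (intermediates below are computed at full precision and shown rounded to 5 d.p.)
v1: (-4.5,-5) → rotate → (-3.95514,5.44122) → ×s → (-6.72867,9.25688) → (-6.73,9.26)
v2: (3.5,2.5) → rotate → (1.71768,-3.94330) → ×s → (2.92220,-6.70853) → (2.92,-6.71)
v3: (-1.5,5) → rotate → (5.20261,0.42766) → ×s → (8.85093,0.72756) → (8.85,0.73)

Cross-section at z=6: (-6.73,9.26) (2.92,-6.71) (8.85,0.73)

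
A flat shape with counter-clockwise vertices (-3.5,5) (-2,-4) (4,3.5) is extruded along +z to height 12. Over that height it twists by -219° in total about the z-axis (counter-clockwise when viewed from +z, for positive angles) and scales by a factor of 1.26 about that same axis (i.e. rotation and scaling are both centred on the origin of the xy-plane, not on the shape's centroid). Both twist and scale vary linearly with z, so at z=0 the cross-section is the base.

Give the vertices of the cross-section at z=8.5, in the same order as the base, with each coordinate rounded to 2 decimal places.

Cross-section at z=8.5: (6.25,-3.63) (0.16,5.29) (-2.55,-5.75)

t = z/height = 8.5/12 = 0.708333
s = 1 + (scale-1)·z/height = 1 + (1.26-1)·8.5/12 = 1.184167
θ = twist·z/height = -219°·8.5/12 = -155.1250° = -2.707442 rad
cos θ = -0.907228, sin θ = -0.420640 (intermediates below are computed at full precision and shown rounded to 5 d.p.)
v1: (-3.5,5) → rotate → (5.27850,-3.06390) → ×s → (6.25062,-3.62817) → (6.25,-3.63)
v2: (-2,-4) → rotate → (0.13190,4.47019) → ×s → (0.15619,5.29345) → (0.16,5.29)
v3: (4,3.5) → rotate → (-2.15667,-4.85786) → ×s → (-2.55386,-5.75251) → (-2.55,-5.75)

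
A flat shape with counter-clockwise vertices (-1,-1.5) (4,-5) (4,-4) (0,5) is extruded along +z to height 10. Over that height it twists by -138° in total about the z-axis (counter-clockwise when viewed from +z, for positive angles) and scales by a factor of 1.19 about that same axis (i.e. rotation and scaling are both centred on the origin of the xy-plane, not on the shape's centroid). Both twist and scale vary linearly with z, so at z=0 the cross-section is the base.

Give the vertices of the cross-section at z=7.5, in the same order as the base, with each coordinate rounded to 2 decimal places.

Cross-section at z=7.5: (-1.40,1.51) (-6.62,-3.11) (-5.51,-3.38) (5.55,-1.33)

t = z/height = 7.5/10 = 0.75
s = 1 + (scale-1)·z/height = 1 + (1.19-1)·7.5/10 = 1.142500
θ = twist·z/height = -138°·7.5/10 = -103.5000° = -1.806416 rad
cos θ = -0.233445, sin θ = -0.972370 (intermediates below are computed at full precision and shown rounded to 5 d.p.)
v1: (-1,-1.5) → rotate → (-1.22511,1.32254) → ×s → (-1.39969,1.51100) → (-1.40,1.51)
v2: (4,-5) → rotate → (-5.79563,-2.72225) → ×s → (-6.62151,-3.11017) → (-6.62,-3.11)
v3: (4,-4) → rotate → (-4.82326,-2.95570) → ×s → (-5.51058,-3.37689) → (-5.51,-3.38)
v4: (0,5) → rotate → (4.86185,-1.16723) → ×s → (5.55466,-1.33356) → (5.55,-1.33)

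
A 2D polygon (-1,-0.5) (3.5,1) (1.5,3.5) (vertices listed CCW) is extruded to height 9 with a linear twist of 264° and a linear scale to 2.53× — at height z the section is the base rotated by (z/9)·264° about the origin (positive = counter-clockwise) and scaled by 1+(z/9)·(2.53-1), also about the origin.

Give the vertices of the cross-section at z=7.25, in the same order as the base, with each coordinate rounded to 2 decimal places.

Cross-section at z=7.25: (1.28,2.14) (-5.37,-6.10) (1.40,-8.39)

t = z/height = 7.25/9 = 0.805556
s = 1 + (scale-1)·z/height = 1 + (2.53-1)·7.25/9 = 2.232500
θ = twist·z/height = 264°·7.25/9 = 212.6667° = 3.711734 rad
cos θ = -0.841825, sin θ = -0.539751 (intermediates below are computed at full precision and shown rounded to 5 d.p.)
v1: (-1,-0.5) → rotate → (0.57195,0.96066) → ×s → (1.27688,2.14468) → (1.28,2.14)
v2: (3.5,1) → rotate → (-2.40664,-2.73095) → ×s → (-5.37282,-6.09685) → (-5.37,-6.10)
v3: (1.5,3.5) → rotate → (0.62639,-3.75601) → ×s → (1.39842,-8.38530) → (1.40,-8.39)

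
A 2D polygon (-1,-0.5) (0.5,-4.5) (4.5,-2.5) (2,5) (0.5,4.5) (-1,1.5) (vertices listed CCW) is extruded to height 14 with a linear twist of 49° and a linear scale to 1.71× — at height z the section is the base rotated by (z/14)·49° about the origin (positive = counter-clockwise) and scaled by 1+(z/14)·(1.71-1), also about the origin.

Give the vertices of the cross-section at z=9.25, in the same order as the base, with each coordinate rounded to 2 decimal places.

t = z/height = 9.25/14 = 0.660714
s = 1 + (scale-1)·z/height = 1 + (1.71-1)·9.25/14 = 1.469107
θ = twist·z/height = 49°·9.25/14 = 32.3750° = 0.565050 rad
cos θ = 0.844562, sin θ = 0.535458 (intermediates below are computed at full precision and shown rounded to 5 d.p.)
v1: (-1,-0.5) → rotate → (-0.57683,-0.95774) → ×s → (-0.84743,-1.40702) → (-0.85,-1.41)
v2: (0.5,-4.5) → rotate → (2.83184,-3.53280) → ×s → (4.16028,-5.19006) → (4.16,-5.19)
v3: (4.5,-2.5) → rotate → (5.13917,0.29816) → ×s → (7.55000,0.43803) → (7.55,0.44)
v4: (2,5) → rotate → (-0.98817,5.29372) → ×s → (-1.45173,7.77705) → (-1.45,7.78)
v5: (0.5,4.5) → rotate → (-1.98728,4.06826) → ×s → (-2.91953,5.97670) → (-2.92,5.98)
v6: (-1,1.5) → rotate → (-1.64775,0.73138) → ×s → (-2.42072,1.07448) → (-2.42,1.07)

Cross-section at z=9.25: (-0.85,-1.41) (4.16,-5.19) (7.55,0.44) (-1.45,7.78) (-2.92,5.98) (-2.42,1.07)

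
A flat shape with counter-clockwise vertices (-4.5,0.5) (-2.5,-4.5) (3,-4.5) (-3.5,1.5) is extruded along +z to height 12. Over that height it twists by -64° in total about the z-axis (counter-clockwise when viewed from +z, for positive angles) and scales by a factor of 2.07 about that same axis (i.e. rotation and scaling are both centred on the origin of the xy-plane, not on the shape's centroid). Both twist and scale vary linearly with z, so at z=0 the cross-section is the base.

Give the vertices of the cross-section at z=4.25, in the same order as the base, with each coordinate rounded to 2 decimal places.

t = z/height = 4.25/12 = 0.354167
s = 1 + (scale-1)·z/height = 1 + (2.07-1)·4.25/12 = 1.378958
θ = twist·z/height = -64°·4.25/12 = -22.6667° = -0.395608 rad
cos θ = 0.922762, sin θ = -0.385369 (intermediates below are computed at full precision and shown rounded to 5 d.p.)
v1: (-4.5,0.5) → rotate → (-3.95975,2.19554) → ×s → (-5.46033,3.02756) → (-5.46,3.03)
v2: (-2.5,-4.5) → rotate → (-4.04107,-3.18901) → ×s → (-5.57246,-4.39751) → (-5.57,-4.40)
v3: (3,-4.5) → rotate → (1.03413,-5.30854) → ×s → (1.42602,-7.32025) → (1.43,-7.32)
v4: (-3.5,1.5) → rotate → (-2.65161,2.73294) → ×s → (-3.65647,3.76861) → (-3.66,3.77)

Cross-section at z=4.25: (-5.46,3.03) (-5.57,-4.40) (1.43,-7.32) (-3.66,3.77)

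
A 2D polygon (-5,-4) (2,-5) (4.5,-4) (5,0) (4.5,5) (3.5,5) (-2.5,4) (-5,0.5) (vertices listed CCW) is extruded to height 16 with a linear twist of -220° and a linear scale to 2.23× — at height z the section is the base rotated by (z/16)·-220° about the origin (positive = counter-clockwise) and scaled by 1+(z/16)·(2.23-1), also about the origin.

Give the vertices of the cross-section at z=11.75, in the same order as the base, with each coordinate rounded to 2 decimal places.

Cross-section at z=11.75: (6.62,10.23) (-6.62,7.82) (-10.53,4.51) (-9.03,-3.01) (-5.12,-11.74) (-3.31,-11.13) (6.92,-5.72) (9.33,2.11)

t = z/height = 11.75/16 = 0.734375
s = 1 + (scale-1)·z/height = 1 + (2.23-1)·11.75/16 = 1.903281
θ = twist·z/height = -220°·11.75/16 = -161.5625° = -2.819798 rad
cos θ = -0.948669, sin θ = -0.316270 (intermediates below are computed at full precision and shown rounded to 5 d.p.)
v1: (-5,-4) → rotate → (3.47827,5.37603) → ×s → (6.62012,10.23209) → (6.62,10.23)
v2: (2,-5) → rotate → (-3.47869,4.11081) → ×s → (-6.62092,7.82402) → (-6.62,7.82)
v3: (4.5,-4) → rotate → (-5.53409,2.37146) → ×s → (-10.53293,4.51356) → (-10.53,4.51)
v4: (5,0) → rotate → (-4.74335,-1.58135) → ×s → (-9.02792,-3.00975) → (-9.03,-3.01)
v5: (4.5,5) → rotate → (-2.68766,-6.16656) → ×s → (-5.11538,-11.73670) → (-5.12,-11.74)
v6: (3.5,5) → rotate → (-1.73899,-5.85029) → ×s → (-3.30979,-11.13475) → (-3.31,-11.13)
v7: (-2.5,4) → rotate → (3.63675,-3.00400) → ×s → (6.92176,-5.71746) → (6.92,-5.72)
v8: (-5,0.5) → rotate → (4.90148,1.10702) → ×s → (9.32890,2.10696) → (9.33,2.11)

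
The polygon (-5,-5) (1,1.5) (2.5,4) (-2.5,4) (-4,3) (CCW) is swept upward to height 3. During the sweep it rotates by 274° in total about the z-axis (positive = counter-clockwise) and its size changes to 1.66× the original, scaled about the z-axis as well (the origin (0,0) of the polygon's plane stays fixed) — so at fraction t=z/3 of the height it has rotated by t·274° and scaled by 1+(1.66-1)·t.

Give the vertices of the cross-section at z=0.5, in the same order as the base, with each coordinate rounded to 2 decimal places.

t = z/height = 0.5/3 = 0.166667
s = 1 + (scale-1)·z/height = 1 + (1.66-1)·0.5/3 = 1.110000
θ = twist·z/height = 274°·0.5/3 = 45.6667° = 0.797034 rad
cos θ = 0.698832, sin θ = 0.715286 (intermediates below are computed at full precision and shown rounded to 5 d.p.)
v1: (-5,-5) → rotate → (0.08227,-7.07059) → ×s → (0.09132,-7.84835) → (0.09,-7.85)
v2: (1,1.5) → rotate → (-0.37410,1.76353) → ×s → (-0.41525,1.95752) → (-0.42,1.96)
v3: (2.5,4) → rotate → (-1.11407,4.58354) → ×s → (-1.23661,5.08773) → (-1.24,5.09)
v4: (-2.5,4) → rotate → (-4.60822,1.00711) → ×s → (-5.11513,1.11789) → (-5.12,1.12)
v5: (-4,3) → rotate → (-4.94119,-0.76465) → ×s → (-5.48472,-0.84876) → (-5.48,-0.85)

Cross-section at z=0.5: (0.09,-7.85) (-0.42,1.96) (-1.24,5.09) (-5.12,1.12) (-5.48,-0.85)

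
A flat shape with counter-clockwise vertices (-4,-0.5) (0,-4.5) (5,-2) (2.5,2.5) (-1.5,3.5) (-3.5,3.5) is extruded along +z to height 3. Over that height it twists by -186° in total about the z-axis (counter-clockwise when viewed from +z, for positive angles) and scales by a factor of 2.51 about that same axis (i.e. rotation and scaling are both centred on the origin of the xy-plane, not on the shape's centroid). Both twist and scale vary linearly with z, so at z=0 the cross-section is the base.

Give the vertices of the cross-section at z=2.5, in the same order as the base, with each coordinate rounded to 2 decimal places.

t = z/height = 2.5/3 = 0.833333
s = 1 + (scale-1)·z/height = 1 + (2.51-1)·2.5/3 = 2.258333
θ = twist·z/height = -186°·2.5/3 = -155.0000° = -2.705260 rad
cos θ = -0.906308, sin θ = -0.422618 (intermediates below are computed at full precision and shown rounded to 5 d.p.)
v1: (-4,-0.5) → rotate → (3.41392,2.14363) → ×s → (7.70977,4.84102) → (7.71,4.84)
v2: (0,-4.5) → rotate → (-1.90178,4.07839) → ×s → (-4.29486,9.21035) → (-4.29,9.21)
v3: (5,-2) → rotate → (-5.37678,-0.30048) → ×s → (-12.14255,-0.67857) → (-12.14,-0.68)
v4: (2.5,2.5) → rotate → (-1.20922,-3.32232) → ×s → (-2.73083,-7.50289) → (-2.73,-7.50)
v5: (-1.5,3.5) → rotate → (2.83863,-2.53815) → ×s → (6.41056,-5.73199) → (6.41,-5.73)
v6: (-3.5,3.5) → rotate → (4.65124,-1.69291) → ×s → (10.50405,-3.82316) → (10.50,-3.82)

Cross-section at z=2.5: (7.71,4.84) (-4.29,9.21) (-12.14,-0.68) (-2.73,-7.50) (6.41,-5.73) (10.50,-3.82)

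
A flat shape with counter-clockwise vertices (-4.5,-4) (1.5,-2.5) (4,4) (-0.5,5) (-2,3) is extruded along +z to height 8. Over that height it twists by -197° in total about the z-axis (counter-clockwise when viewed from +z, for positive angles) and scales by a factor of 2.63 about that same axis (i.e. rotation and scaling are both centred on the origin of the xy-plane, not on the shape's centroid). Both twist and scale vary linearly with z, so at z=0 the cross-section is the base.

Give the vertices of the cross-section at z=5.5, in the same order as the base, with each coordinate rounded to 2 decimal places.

t = z/height = 5.5/8 = 0.6875
s = 1 + (scale-1)·z/height = 1 + (2.63-1)·5.5/8 = 2.120625
θ = twist·z/height = -197°·5.5/8 = -135.4375° = -2.363830 rad
cos θ = -0.712485, sin θ = -0.701687 (intermediates below are computed at full precision and shown rounded to 5 d.p.)
v1: (-4.5,-4) → rotate → (0.39944,6.00753) → ×s → (0.84706,12.73972) → (0.85,12.74)
v2: (1.5,-2.5) → rotate → (-2.82295,0.72868) → ×s → (-5.98641,1.54526) → (-5.99,1.55)
v3: (4,4) → rotate → (-0.04319,-5.65669) → ×s → (-0.09160,-11.99572) → (-0.09,-12.00)
v4: (-0.5,5) → rotate → (3.86468,-3.21158) → ×s → (8.19553,-6.81056) → (8.20,-6.81)
v5: (-2,3) → rotate → (3.53003,-0.73408) → ×s → (7.48587,-1.55671) → (7.49,-1.56)

Cross-section at z=5.5: (0.85,12.74) (-5.99,1.55) (-0.09,-12.00) (8.20,-6.81) (7.49,-1.56)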